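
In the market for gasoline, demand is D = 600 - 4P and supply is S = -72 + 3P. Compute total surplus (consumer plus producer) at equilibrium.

Total surplus = 13608

Equilibrium: 600 - 4P = -72 + 3P gives P* = 96, Q* = 216.
Demand choke price: P = 150; supply starts at P = 24.
CS = ½(150 − 96)(216) = 5832; PS = ½(96 − 24)(216) = 7776.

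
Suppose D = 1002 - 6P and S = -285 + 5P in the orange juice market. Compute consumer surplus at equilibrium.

Consumer surplus = 7500

Equilibrium: 1002 - 6P = -285 + 5P gives P* = 117, Q* = 300.
Demand choke price (D = 0): P = 167.
CS = ½(167 − 117)(300) = 7500.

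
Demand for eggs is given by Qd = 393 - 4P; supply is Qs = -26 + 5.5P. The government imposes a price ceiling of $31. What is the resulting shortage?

Equilibrium price would be P* = 838/19, so the ceiling at 31 binds.
At P = 31: Qd = 393 − 4(31) = 269, Qs = -26 + 5.5(31) = 144.5.
Shortage = 269 − 144.5 = 124.5.

Shortage = 124.5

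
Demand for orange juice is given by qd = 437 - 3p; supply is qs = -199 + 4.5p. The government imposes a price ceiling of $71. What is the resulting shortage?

Equilibrium price would be p* = 84.8, so the ceiling at 71 binds.
At p = 71: qd = 437 − 3(71) = 224, qs = -199 + 4.5(71) = 120.5.
Shortage = 224 − 120.5 = 103.5.

Shortage = 103.5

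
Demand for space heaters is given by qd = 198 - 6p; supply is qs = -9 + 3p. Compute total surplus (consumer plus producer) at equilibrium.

Equilibrium: 198 - 6p = -9 + 3p gives p* = 23, q* = 60.
Demand choke price: p = 33; supply starts at p = 3.
CS = ½(33 − 23)(60) = 300; PS = ½(23 − 3)(60) = 600.

Total surplus = 900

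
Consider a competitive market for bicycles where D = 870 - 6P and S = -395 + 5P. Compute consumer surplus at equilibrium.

Consumer surplus = 2700

Equilibrium: 870 - 6P = -395 + 5P gives P* = 115, Q* = 180.
Demand choke price (D = 0): P = 145.
CS = ½(145 − 115)(180) = 2700.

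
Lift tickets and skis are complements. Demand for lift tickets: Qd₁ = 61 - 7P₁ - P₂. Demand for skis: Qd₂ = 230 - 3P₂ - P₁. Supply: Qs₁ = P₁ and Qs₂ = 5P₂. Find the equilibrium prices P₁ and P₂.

Market 1: 61 - 7P₁ - P₂ = P₁ → 8P₁ + P₂ = 61.
Market 2: 8P₂ + P₁ = 230.
Eliminating P₂: 8×(1) − 1×(2) gives 63P₁ = 258, so P₁ = 86/21.
Back-substitute into (2): P₂ = (230 − 1×86/21) / 8 = 593/21.

P₁ = 86/21, P₂ = 593/21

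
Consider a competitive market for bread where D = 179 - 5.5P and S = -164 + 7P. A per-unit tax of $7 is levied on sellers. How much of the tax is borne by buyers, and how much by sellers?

Pre-tax equilibrium: P* = 27.44, Q* = 28.08.
Tax on sellers shifts supply to S = -164 + 7(P − 7) = -213 + 7P.
179 - 5.5P = -213 + 7P gives buyer price Pb = 31.36; sellers receive Ps = 31.36 − 7 = 24.36.
New quantity: Q = 179 − 5.5(31.36) = 6.52.
Buyer burden = 31.36 − 27.44 = 3.92; seller burden = 27.44 − 24.36 = 3.08.

Buyers bear $3.92, sellers bear $3.08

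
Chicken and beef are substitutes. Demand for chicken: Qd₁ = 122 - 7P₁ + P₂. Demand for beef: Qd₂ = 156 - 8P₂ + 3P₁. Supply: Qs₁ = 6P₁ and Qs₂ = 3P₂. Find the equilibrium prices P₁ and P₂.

P₁ = 10.7, P₂ = 17.1

Market 1: 122 - 7P₁ + P₂ = 6P₁ → 13P₁ - P₂ = 122.
Market 2: 11P₂ - 3P₁ = 156.
Eliminating P₂: 11×(1) + 1×(2) gives 140P₁ = 1498, so P₁ = 10.7.
Back-substitute into (2): P₂ = (156 + 3×10.7) / 11 = 17.1.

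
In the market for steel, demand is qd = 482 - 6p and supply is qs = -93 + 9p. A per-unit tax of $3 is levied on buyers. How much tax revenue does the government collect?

Tax revenue = 723.6

Pre-tax equilibrium: p* = 115/3, q* = 252.
Tax on buyers shifts demand to qd = 482 − 6(p + 3) = 464 - 6p.
464 - 6p = -93 + 9p gives seller price ps = 557/15; buyers pay pb = 557/15 + 3 = 602/15.
New quantity: q = 482 − 6(602/15) = 241.2.
Revenue = 3 × 241.2 = 723.6.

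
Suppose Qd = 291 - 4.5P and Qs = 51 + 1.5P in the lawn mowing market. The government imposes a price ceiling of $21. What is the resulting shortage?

Equilibrium price would be P* = 40, so the ceiling at 21 binds.
At P = 21: Qd = 291 − 4.5(21) = 196.5, Qs = 51 + 1.5(21) = 82.5.
Shortage = 196.5 − 82.5 = 114.

Shortage = 114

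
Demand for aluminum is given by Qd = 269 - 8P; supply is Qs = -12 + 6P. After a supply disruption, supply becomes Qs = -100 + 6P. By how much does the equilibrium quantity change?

ΔQ = -352/7

Original equilibrium: P* = 281/14, Q* = 759/7.
New equilibrium: 269 - 8P = -100 + 6P, so 369 = 14P and P' = 369/14; Q' = 269 − 8(369/14) = 407/7.
Change in quantity: 407/7 − 759/7 = -352/7.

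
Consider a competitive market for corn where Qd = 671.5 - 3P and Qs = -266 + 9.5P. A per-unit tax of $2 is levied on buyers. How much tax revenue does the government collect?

Tax revenue = 883.88

Pre-tax equilibrium: P* = 75, Q* = 446.5.
Tax on buyers shifts demand to Qd = 671.5 − 3(P + 2) = 665.5 - 3P.
665.5 - 3P = -266 + 9.5P gives seller price Ps = 74.52; buyers pay Pb = 74.52 + 2 = 76.52.
New quantity: Q = 671.5 − 3(76.52) = 441.94.
Revenue = 2 × 441.94 = 883.88.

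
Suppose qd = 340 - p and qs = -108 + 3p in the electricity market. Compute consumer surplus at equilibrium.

Equilibrium: 340 - p = -108 + 3p gives p* = 112, q* = 228.
Demand choke price (qd = 0): p = 340.
CS = ½(340 − 112)(228) = 25992.

Consumer surplus = 25992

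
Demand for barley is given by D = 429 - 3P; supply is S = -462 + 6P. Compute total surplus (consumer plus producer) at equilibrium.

Total surplus = 4356

Equilibrium: 429 - 3P = -462 + 6P gives P* = 99, Q* = 132.
Demand choke price: P = 143; supply starts at P = 77.
CS = ½(143 − 99)(132) = 2904; PS = ½(99 − 77)(132) = 1452.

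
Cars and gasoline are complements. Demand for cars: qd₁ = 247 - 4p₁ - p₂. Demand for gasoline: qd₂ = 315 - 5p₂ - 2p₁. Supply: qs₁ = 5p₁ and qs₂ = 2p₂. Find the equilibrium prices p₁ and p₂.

Market 1: 247 - 4p₁ - p₂ = 5p₁ → 9p₁ + p₂ = 247.
Market 2: 7p₂ + 2p₁ = 315.
Eliminating p₂: 7×(1) − 1×(2) gives 61p₁ = 1414, so p₁ = 1414/61.
Back-substitute into (2): p₂ = (315 − 2×1414/61) / 7 = 2341/61.

p₁ = 1414/61, p₂ = 2341/61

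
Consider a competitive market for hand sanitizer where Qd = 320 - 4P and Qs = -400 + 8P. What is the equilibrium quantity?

Q* = 80

Set Qd = Qs: 320 - 4P = -400 + 8P.
720 = 12P, so P* = 60.
Q* = 320 − 4(60) = 80.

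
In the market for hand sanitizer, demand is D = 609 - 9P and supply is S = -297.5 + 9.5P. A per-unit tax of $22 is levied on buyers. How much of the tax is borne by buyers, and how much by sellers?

Buyers bear 418/37, sellers bear 396/37

Pre-tax equilibrium: P* = 49, Q* = 168.
Tax on buyers shifts demand to D = 609 − 9(P + 22) = 411 - 9P.
411 - 9P = -297.5 + 9.5P gives seller price Ps = 1417/37; buyers pay Pb = 1417/37 + 22 = 2231/37.
New quantity: Q = 609 − 9(2231/37) = 2454/37.
Buyer burden = 2231/37 − 49 = 418/37; seller burden = 49 − 1417/37 = 396/37.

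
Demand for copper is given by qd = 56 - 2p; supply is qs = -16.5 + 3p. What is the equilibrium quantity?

q* = 27

Set qd = qs: 56 - 2p = -16.5 + 3p.
72.5 = 5p, so p* = 14.5.
q* = 56 − 2(14.5) = 27.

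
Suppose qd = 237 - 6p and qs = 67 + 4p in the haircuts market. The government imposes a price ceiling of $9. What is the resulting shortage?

Shortage = 80

Equilibrium price would be p* = 17, so the ceiling at 9 binds.
At p = 9: qd = 237 − 6(9) = 183, qs = 67 + 4(9) = 103.
Shortage = 183 − 103 = 80.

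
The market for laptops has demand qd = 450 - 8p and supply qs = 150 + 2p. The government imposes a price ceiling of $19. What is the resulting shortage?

Equilibrium price would be p* = 30, so the ceiling at 19 binds.
At p = 19: qd = 450 − 8(19) = 298, qs = 150 + 2(19) = 188.
Shortage = 298 − 188 = 110.

Shortage = 110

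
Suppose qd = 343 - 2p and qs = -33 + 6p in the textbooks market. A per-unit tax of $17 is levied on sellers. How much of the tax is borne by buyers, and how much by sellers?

Pre-tax equilibrium: p* = 47, q* = 249.
Tax on sellers shifts supply to qs = -33 + 6(p − 17) = -135 + 6p.
343 - 2p = -135 + 6p gives buyer price pb = 59.75; sellers receive ps = 59.75 − 17 = 42.75.
New quantity: q = 343 − 2(59.75) = 223.5.
Buyer burden = 59.75 − 47 = 12.75; seller burden = 47 − 42.75 = 4.25.

Buyers bear $12.75, sellers bear $4.25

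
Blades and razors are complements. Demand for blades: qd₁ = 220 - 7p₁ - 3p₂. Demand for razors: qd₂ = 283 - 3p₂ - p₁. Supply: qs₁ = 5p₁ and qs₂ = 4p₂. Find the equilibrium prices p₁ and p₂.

Market 1: 220 - 7p₁ - 3p₂ = 5p₁ → 12p₁ + 3p₂ = 220.
Market 2: 7p₂ + p₁ = 283.
Eliminating p₂: 7×(1) − 3×(2) gives 81p₁ = 691, so p₁ = 691/81.
Back-substitute into (2): p₂ = (283 − 1×691/81) / 7 = 3176/81.

p₁ = 691/81, p₂ = 3176/81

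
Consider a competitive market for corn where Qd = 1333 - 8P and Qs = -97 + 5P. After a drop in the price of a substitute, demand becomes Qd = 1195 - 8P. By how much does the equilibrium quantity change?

ΔQ = -690/13

Original equilibrium: P* = 110, Q* = 453.
New equilibrium: 1195 - 8P = -97 + 5P, so 1292 = 13P and P' = 1292/13; Q' = 1195 − 8(1292/13) = 5199/13.
Change in quantity: 5199/13 − 453 = -690/13.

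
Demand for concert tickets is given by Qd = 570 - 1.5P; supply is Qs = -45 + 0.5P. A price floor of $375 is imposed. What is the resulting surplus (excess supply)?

Equilibrium price would be P* = 307.5, so the floor at 375 binds.
At P = 375: Qd = 7.5, Qs = 142.5.
Surplus = 142.5 − 7.5 = 135.

Surplus = 135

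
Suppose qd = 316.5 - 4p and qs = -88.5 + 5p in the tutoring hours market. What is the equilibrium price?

p* = 45

Set qd = qs: 316.5 - 4p = -88.5 + 5p.
405 = 9p, so p* = 45.
q* = 316.5 − 4(45) = 136.5.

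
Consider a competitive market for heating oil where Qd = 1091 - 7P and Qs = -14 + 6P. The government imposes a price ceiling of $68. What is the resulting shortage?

Shortage = 221

Equilibrium price would be P* = 85, so the ceiling at 68 binds.
At P = 68: Qd = 1091 − 7(68) = 615, Qs = -14 + 6(68) = 394.
Shortage = 615 − 394 = 221.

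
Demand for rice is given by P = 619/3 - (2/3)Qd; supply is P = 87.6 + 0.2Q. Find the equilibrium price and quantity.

Set the two price expressions equal: 619/3 - (2/3)Q = 87.6 + 0.2Q.
1781/15 = (13/15)Q, so Q* = 137.
P* = 619/3 − (2/3)(137) = 115.

P* = 115, Q* = 137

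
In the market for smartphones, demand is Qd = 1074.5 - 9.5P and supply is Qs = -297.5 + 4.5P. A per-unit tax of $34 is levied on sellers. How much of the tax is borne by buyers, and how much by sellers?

Buyers bear 153/14, sellers bear 323/14

Pre-tax equilibrium: P* = 98, Q* = 143.5.
Tax on sellers shifts supply to Qs = -297.5 + 4.5(P − 34) = -450.5 + 4.5P.
1074.5 - 9.5P = -450.5 + 4.5P gives buyer price Pb = 1525/14; sellers receive Ps = 1525/14 − 34 = 1049/14.
New quantity: Q = 1074.5 − 9.5(1525/14) = 1111/28.
Buyer burden = 1525/14 − 98 = 153/14; seller burden = 98 − 1049/14 = 323/14.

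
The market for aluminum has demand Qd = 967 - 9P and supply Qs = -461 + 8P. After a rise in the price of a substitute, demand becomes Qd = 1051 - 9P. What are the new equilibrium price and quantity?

P' = 1512/17, Q' = 4259/17

Original equilibrium: P* = 84, Q* = 211.
New equilibrium: 1051 - 9P = -461 + 8P, so 1512 = 17P and P' = 1512/17; Q' = 1051 − 9(1512/17) = 4259/17.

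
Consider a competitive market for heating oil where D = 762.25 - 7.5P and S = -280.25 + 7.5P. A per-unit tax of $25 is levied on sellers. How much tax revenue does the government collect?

Tax revenue = 3681.25

Pre-tax equilibrium: P* = 69.5, Q* = 241.
Tax on sellers shifts supply to S = -280.25 + 7.5(P − 25) = -467.75 + 7.5P.
762.25 - 7.5P = -467.75 + 7.5P gives buyer price Pb = 82; sellers receive Ps = 82 − 25 = 57.
New quantity: Q = 762.25 − 7.5(82) = 147.25.
Revenue = 25 × 147.25 = 3681.25.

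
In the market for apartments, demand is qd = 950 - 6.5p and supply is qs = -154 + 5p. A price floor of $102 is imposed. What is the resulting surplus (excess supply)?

Surplus = 69

Equilibrium price would be p* = 96, so the floor at 102 binds.
At p = 102: qd = 287, qs = 356.
Surplus = 356 − 287 = 69.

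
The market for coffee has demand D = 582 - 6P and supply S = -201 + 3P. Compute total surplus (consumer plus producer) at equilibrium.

Total surplus = 900

Equilibrium: 582 - 6P = -201 + 3P gives P* = 87, Q* = 60.
Demand choke price: P = 97; supply starts at P = 67.
CS = ½(97 − 87)(60) = 300; PS = ½(87 − 67)(60) = 600.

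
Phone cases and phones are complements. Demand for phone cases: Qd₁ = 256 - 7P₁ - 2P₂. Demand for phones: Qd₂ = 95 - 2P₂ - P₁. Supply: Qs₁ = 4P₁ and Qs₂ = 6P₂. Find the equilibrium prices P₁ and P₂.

Market 1: 256 - 7P₁ - 2P₂ = 4P₁ → 11P₁ + 2P₂ = 256.
Market 2: 8P₂ + P₁ = 95.
Eliminating P₂: 8×(1) − 2×(2) gives 86P₁ = 1858, so P₁ = 929/43.
Back-substitute into (2): P₂ = (95 − 1×929/43) / 8 = 789/86.

P₁ = 929/43, P₂ = 789/86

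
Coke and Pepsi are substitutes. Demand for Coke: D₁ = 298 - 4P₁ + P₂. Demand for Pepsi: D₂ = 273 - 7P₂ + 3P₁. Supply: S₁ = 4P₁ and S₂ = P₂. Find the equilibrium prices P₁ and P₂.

P₁ = 2657/61, P₂ = 3078/61

Market 1: 298 - 4P₁ + P₂ = 4P₁ → 8P₁ - P₂ = 298.
Market 2: 8P₂ - 3P₁ = 273.
Eliminating P₂: 8×(1) + 1×(2) gives 61P₁ = 2657, so P₁ = 2657/61.
Back-substitute into (2): P₂ = (273 + 3×2657/61) / 8 = 3078/61.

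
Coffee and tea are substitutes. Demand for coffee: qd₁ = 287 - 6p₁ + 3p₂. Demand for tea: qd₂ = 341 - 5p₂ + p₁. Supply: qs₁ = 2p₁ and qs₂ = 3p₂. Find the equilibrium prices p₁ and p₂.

p₁ = 3319/61, p₂ = 3015/61

Market 1: 287 - 6p₁ + 3p₂ = 2p₁ → 8p₁ - 3p₂ = 287.
Market 2: 8p₂ - p₁ = 341.
Eliminating p₂: 8×(1) + 3×(2) gives 61p₁ = 3319, so p₁ = 3319/61.
Back-substitute into (2): p₂ = (341 + 1×3319/61) / 8 = 3015/61.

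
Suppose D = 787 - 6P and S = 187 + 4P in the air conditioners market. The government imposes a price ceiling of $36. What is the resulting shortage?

Equilibrium price would be P* = 60, so the ceiling at 36 binds.
At P = 36: D = 787 − 6(36) = 571, S = 187 + 4(36) = 331.
Shortage = 571 − 331 = 240.

Shortage = 240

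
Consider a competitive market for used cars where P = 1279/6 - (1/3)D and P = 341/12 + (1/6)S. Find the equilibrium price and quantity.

Set the two price expressions equal: 1279/6 - (1/3)Q = 341/12 + (1/6)Q.
184.75 = 0.5Q, so Q* = 369.5.
P* = 1279/6 − (1/3)(369.5) = 90.

P* = 90, Q* = 369.5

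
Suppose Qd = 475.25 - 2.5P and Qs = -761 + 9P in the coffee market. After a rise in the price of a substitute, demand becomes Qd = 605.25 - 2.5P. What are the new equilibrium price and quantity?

Original equilibrium: P* = 107.5, Q* = 206.5.
New equilibrium: 605.25 - 2.5P = -761 + 9P, so 1366.25 = 11.5P and P' = 5465/46; Q' = 605.25 − 2.5(5465/46) = 14179/46.

P' = 5465/46, Q' = 14179/46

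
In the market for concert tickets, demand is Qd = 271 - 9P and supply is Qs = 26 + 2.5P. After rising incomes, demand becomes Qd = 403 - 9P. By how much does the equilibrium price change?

ΔP = 264/23

Original equilibrium: P* = 490/23, Q* = 1823/23.
New equilibrium: 403 - 9P = 26 + 2.5P, so 377 = 11.5P and P' = 754/23; Q' = 403 − 9(754/23) = 2483/23.
Change in price: 754/23 − 490/23 = 264/23.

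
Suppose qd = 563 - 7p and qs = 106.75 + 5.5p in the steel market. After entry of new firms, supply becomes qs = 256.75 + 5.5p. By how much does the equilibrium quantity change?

Δq = 84

Original equilibrium: p* = 36.5, q* = 307.5.
New equilibrium: 563 - 7p = 256.75 + 5.5p, so 306.25 = 12.5p and p' = 24.5; q' = 563 − 7(24.5) = 391.5.
Change in quantity: 391.5 − 307.5 = 84.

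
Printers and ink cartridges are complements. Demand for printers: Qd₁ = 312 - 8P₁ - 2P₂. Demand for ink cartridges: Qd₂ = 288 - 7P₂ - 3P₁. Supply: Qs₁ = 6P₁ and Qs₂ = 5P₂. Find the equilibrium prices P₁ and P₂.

Market 1: 312 - 8P₁ - 2P₂ = 6P₁ → 14P₁ + 2P₂ = 312.
Market 2: 12P₂ + 3P₁ = 288.
Eliminating P₂: 12×(1) − 2×(2) gives 162P₁ = 3168, so P₁ = 176/9.
Back-substitute into (2): P₂ = (288 − 3×176/9) / 12 = 172/9.

P₁ = 176/9, P₂ = 172/9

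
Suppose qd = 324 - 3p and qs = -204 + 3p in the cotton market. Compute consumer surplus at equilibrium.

Consumer surplus = 600

Equilibrium: 324 - 3p = -204 + 3p gives p* = 88, q* = 60.
Demand choke price (qd = 0): p = 108.
CS = ½(108 − 88)(60) = 600.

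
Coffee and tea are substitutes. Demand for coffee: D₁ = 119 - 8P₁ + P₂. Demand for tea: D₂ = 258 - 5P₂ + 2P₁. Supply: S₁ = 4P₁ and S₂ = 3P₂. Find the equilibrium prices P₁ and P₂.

P₁ = 605/47, P₂ = 1667/47

Market 1: 119 - 8P₁ + P₂ = 4P₁ → 12P₁ - P₂ = 119.
Market 2: 8P₂ - 2P₁ = 258.
Eliminating P₂: 8×(1) + 1×(2) gives 94P₁ = 1210, so P₁ = 605/47.
Back-substitute into (2): P₂ = (258 + 2×605/47) / 8 = 1667/47.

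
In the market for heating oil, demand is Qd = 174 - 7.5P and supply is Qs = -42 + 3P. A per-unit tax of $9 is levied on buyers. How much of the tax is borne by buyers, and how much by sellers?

Pre-tax equilibrium: P* = 144/7, Q* = 138/7.
Tax on buyers shifts demand to Qd = 174 − 7.5(P + 9) = 106.5 - 7.5P.
106.5 - 7.5P = -42 + 3P gives seller price Ps = 99/7; buyers pay Pb = 99/7 + 9 = 162/7.
New quantity: Q = 174 − 7.5(162/7) = 3/7.
Buyer burden = 162/7 − 144/7 = 18/7; seller burden = 144/7 − 99/7 = 45/7.

Buyers bear 18/7, sellers bear 45/7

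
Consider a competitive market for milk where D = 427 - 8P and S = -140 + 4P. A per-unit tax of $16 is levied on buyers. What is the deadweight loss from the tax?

Pre-tax equilibrium: P* = 47.25, Q* = 49.
Tax on buyers shifts demand to D = 427 − 8(P + 16) = 299 - 8P.
299 - 8P = -140 + 4P gives seller price Ps = 439/12; buyers pay Pb = 439/12 + 16 = 631/12.
New quantity: Q = 427 − 8(631/12) = 19/3.
DWL = ½ × 16 × (49 − 19/3) = 1024/3.

Deadweight loss = 1024/3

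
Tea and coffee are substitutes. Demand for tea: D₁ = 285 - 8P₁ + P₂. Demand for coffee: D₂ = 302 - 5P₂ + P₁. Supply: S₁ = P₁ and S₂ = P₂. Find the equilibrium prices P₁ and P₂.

P₁ = 2012/53, P₂ = 3003/53

Market 1: 285 - 8P₁ + P₂ = P₁ → 9P₁ - P₂ = 285.
Market 2: 6P₂ - P₁ = 302.
Eliminating P₂: 6×(1) + 1×(2) gives 53P₁ = 2012, so P₁ = 2012/53.
Back-substitute into (2): P₂ = (302 + 1×2012/53) / 6 = 3003/53.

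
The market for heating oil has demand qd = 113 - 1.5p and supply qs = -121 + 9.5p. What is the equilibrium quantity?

Set qd = qs: 113 - 1.5p = -121 + 9.5p.
234 = 11p, so p* = 234/11.
q* = 113 − 1.5(234/11) = 892/11.

q* = 892/11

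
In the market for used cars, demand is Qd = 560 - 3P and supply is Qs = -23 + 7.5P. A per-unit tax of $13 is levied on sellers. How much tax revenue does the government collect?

Pre-tax equilibrium: P* = 1166/21, Q* = 2754/7.
Tax on sellers shifts supply to Qs = -23 + 7.5(P − 13) = -120.5 + 7.5P.
560 - 3P = -120.5 + 7.5P gives buyer price Pb = 1361/21; sellers receive Ps = 1361/21 − 13 = 1088/21.
New quantity: Q = 560 − 3(1361/21) = 2559/7.
Revenue = 13 × 2559/7 = 33267/7.

Tax revenue = 33267/7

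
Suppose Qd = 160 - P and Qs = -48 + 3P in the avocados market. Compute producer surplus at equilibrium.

Producer surplus = 1944

Equilibrium: 160 - P = -48 + 3P gives P* = 52, Q* = 108.
Supply starts at P = 16 (where Qs = 0).
PS = ½(52 − 16)(108) = 1944.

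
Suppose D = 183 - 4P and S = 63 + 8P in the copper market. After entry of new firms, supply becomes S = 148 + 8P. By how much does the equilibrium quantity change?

ΔQ = 85/3

Original equilibrium: P* = 10, Q* = 143.
New equilibrium: 183 - 4P = 148 + 8P, so 35 = 12P and P' = 35/12; Q' = 183 − 4(35/12) = 514/3.
Change in quantity: 514/3 − 143 = 85/3.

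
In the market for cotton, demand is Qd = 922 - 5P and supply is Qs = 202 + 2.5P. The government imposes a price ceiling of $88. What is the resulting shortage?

Equilibrium price would be P* = 96, so the ceiling at 88 binds.
At P = 88: Qd = 922 − 5(88) = 482, Qs = 202 + 2.5(88) = 422.
Shortage = 482 − 422 = 60.

Shortage = 60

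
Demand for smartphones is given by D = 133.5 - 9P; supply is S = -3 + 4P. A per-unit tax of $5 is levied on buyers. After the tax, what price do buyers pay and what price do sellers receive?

Pre-tax equilibrium: P* = 10.5, Q* = 39.
Tax on buyers shifts demand to D = 133.5 − 9(P + 5) = 88.5 - 9P.
88.5 - 9P = -3 + 4P gives seller price Ps = 183/26; buyers pay Pb = 183/26 + 5 = 313/26.
New quantity: Q = 133.5 − 9(313/26) = 327/13.

Buyers pay 313/26, sellers receive 183/26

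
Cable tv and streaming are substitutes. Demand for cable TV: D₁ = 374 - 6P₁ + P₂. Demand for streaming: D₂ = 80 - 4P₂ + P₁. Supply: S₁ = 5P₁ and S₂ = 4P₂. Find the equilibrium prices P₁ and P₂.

Market 1: 374 - 6P₁ + P₂ = 5P₁ → 11P₁ - P₂ = 374.
Market 2: 8P₂ - P₁ = 80.
Eliminating P₂: 8×(1) + 1×(2) gives 87P₁ = 3072, so P₁ = 1024/29.
Back-substitute into (2): P₂ = (80 + 1×1024/29) / 8 = 418/29.

P₁ = 1024/29, P₂ = 418/29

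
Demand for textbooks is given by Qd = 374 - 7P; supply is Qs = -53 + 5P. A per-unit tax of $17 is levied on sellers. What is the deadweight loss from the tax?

Deadweight loss = 10115/24

Pre-tax equilibrium: P* = 427/12, Q* = 1499/12.
Tax on sellers shifts supply to Qs = -53 + 5(P − 17) = -138 + 5P.
374 - 7P = -138 + 5P gives buyer price Pb = 128/3; sellers receive Ps = 128/3 − 17 = 77/3.
New quantity: Q = 374 − 7(128/3) = 226/3.
DWL = ½ × 17 × (1499/12 − 226/3) = 10115/24.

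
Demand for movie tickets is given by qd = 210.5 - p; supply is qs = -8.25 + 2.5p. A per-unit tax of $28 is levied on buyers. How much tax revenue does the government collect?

Pre-tax equilibrium: p* = 62.5, q* = 148.
Tax on buyers shifts demand to qd = 210.5 − 1(p + 28) = 182.5 - p.
182.5 - p = -8.25 + 2.5p gives seller price ps = 54.5; buyers pay pb = 54.5 + 28 = 82.5.
New quantity: q = 210.5 − 1(82.5) = 128.
Revenue = 28 × 128 = 3584.

Tax revenue = 3584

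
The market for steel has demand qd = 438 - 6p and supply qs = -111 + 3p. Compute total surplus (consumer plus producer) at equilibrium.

Equilibrium: 438 - 6p = -111 + 3p gives p* = 61, q* = 72.
Demand choke price: p = 73; supply starts at p = 37.
CS = ½(73 − 61)(72) = 432; PS = ½(61 − 37)(72) = 864.

Total surplus = 1296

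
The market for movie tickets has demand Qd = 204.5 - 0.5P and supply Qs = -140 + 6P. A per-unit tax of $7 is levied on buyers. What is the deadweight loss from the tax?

Deadweight loss = 147/13

Pre-tax equilibrium: P* = 53, Q* = 178.
Tax on buyers shifts demand to Qd = 204.5 − 0.5(P + 7) = 201 - 0.5P.
201 - 0.5P = -140 + 6P gives seller price Ps = 682/13; buyers pay Pb = 682/13 + 7 = 773/13.
New quantity: Q = 204.5 − 0.5(773/13) = 2272/13.
DWL = ½ × 7 × (178 − 2272/13) = 147/13.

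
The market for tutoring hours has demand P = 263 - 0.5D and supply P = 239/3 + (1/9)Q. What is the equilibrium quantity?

Q* = 300

Set the two price expressions equal: 263 - 0.5Q = 239/3 + (1/9)Q.
550/3 = (11/18)Q, so Q* = 300.
P* = 263 − (0.5)(300) = 113.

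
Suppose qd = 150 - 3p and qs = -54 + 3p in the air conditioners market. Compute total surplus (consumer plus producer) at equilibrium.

Equilibrium: 150 - 3p = -54 + 3p gives p* = 34, q* = 48.
Demand choke price: p = 50; supply starts at p = 18.
CS = ½(50 − 34)(48) = 384; PS = ½(34 − 18)(48) = 384.

Total surplus = 768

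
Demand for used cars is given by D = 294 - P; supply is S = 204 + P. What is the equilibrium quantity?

Q* = 249

Set D = S: 294 - P = 204 + P.
90 = 2P, so P* = 45.
Q* = 294 − 1(45) = 249.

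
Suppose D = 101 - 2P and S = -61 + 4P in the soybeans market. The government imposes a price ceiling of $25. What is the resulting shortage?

Shortage = 12

Equilibrium price would be P* = 27, so the ceiling at 25 binds.
At P = 25: D = 101 − 2(25) = 51, S = -61 + 4(25) = 39.
Shortage = 51 − 39 = 12.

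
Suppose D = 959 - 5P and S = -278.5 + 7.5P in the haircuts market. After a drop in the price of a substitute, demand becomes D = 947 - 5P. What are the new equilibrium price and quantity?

Original equilibrium: P* = 99, Q* = 464.
New equilibrium: 947 - 5P = -278.5 + 7.5P, so 1225.5 = 12.5P and P' = 98.04; Q' = 947 − 5(98.04) = 456.8.

P' = 98.04, Q' = 456.8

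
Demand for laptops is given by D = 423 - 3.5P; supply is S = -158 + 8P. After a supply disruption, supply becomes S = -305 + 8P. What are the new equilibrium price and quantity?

P' = 1456/23, Q' = 4633/23

Original equilibrium: P* = 1162/23, Q* = 5662/23.
New equilibrium: 423 - 3.5P = -305 + 8P, so 728 = 11.5P and P' = 1456/23; Q' = 423 − 3.5(1456/23) = 4633/23.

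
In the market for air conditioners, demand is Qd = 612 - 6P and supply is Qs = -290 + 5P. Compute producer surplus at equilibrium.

Equilibrium: 612 - 6P = -290 + 5P gives P* = 82, Q* = 120.
Supply starts at P = 58 (where Qs = 0).
PS = ½(82 − 58)(120) = 1440.

Producer surplus = 1440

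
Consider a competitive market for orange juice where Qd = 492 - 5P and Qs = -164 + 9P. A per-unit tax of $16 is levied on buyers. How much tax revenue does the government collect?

Tax revenue = 23104/7

Pre-tax equilibrium: P* = 328/7, Q* = 1804/7.
Tax on buyers shifts demand to Qd = 492 − 5(P + 16) = 412 - 5P.
412 - 5P = -164 + 9P gives seller price Ps = 288/7; buyers pay Pb = 288/7 + 16 = 400/7.
New quantity: Q = 492 − 5(400/7) = 1444/7.
Revenue = 16 × 1444/7 = 23104/7.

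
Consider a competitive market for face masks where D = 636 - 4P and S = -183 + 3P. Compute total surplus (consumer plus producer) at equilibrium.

Total surplus = 8232

Equilibrium: 636 - 4P = -183 + 3P gives P* = 117, Q* = 168.
Demand choke price: P = 159; supply starts at P = 61.
CS = ½(159 − 117)(168) = 3528; PS = ½(117 − 61)(168) = 4704.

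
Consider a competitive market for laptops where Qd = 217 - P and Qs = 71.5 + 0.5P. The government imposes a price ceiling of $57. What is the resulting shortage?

Equilibrium price would be P* = 97, so the ceiling at 57 binds.
At P = 57: Qd = 217 − 1(57) = 160, Qs = 71.5 + 0.5(57) = 100.
Shortage = 160 − 100 = 60.

Shortage = 60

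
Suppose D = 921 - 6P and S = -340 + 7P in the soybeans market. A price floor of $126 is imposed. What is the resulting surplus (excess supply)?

Surplus = 377

Equilibrium price would be P* = 97, so the floor at 126 binds.
At P = 126: D = 165, S = 542.
Surplus = 542 − 165 = 377.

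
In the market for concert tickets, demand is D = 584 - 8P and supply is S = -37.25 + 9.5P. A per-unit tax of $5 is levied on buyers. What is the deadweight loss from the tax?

Deadweight loss = 380/7

Pre-tax equilibrium: P* = 35.5, Q* = 300.
Tax on buyers shifts demand to D = 584 − 8(P + 5) = 544 - 8P.
544 - 8P = -37.25 + 9.5P gives seller price Ps = 465/14; buyers pay Pb = 465/14 + 5 = 535/14.
New quantity: Q = 584 − 8(535/14) = 1948/7.
DWL = ½ × 5 × (300 − 1948/7) = 380/7.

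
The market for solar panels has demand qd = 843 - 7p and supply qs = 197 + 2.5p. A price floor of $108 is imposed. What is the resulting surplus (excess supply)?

Equilibrium price would be p* = 68, so the floor at 108 binds.
At p = 108: qd = 87, qs = 467.
Surplus = 467 − 87 = 380.

Surplus = 380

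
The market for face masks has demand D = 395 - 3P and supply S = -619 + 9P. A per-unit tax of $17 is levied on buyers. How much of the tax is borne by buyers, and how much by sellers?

Pre-tax equilibrium: P* = 84.5, Q* = 141.5.
Tax on buyers shifts demand to D = 395 − 3(P + 17) = 344 - 3P.
344 - 3P = -619 + 9P gives seller price Ps = 80.25; buyers pay Pb = 80.25 + 17 = 97.25.
New quantity: Q = 395 − 3(97.25) = 103.25.
Buyer burden = 97.25 − 84.5 = 12.75; seller burden = 84.5 − 80.25 = 4.25.

Buyers bear $12.75, sellers bear $4.25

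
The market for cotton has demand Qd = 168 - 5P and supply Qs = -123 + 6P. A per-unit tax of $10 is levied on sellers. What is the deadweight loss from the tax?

Pre-tax equilibrium: P* = 291/11, Q* = 393/11.
Tax on sellers shifts supply to Qs = -123 + 6(P − 10) = -183 + 6P.
168 - 5P = -183 + 6P gives buyer price Pb = 351/11; sellers receive Ps = 351/11 − 10 = 241/11.
New quantity: Q = 168 − 5(351/11) = 93/11.
DWL = ½ × 10 × (393/11 − 93/11) = 1500/11.

Deadweight loss = 1500/11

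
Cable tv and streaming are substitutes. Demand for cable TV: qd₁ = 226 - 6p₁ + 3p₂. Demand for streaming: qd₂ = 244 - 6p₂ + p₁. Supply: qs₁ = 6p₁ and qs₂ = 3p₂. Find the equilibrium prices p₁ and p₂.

p₁ = 922/35, p₂ = 3154/105

Market 1: 226 - 6p₁ + 3p₂ = 6p₁ → 12p₁ - 3p₂ = 226.
Market 2: 9p₂ - p₁ = 244.
Eliminating p₂: 9×(1) + 3×(2) gives 105p₁ = 2766, so p₁ = 922/35.
Back-substitute into (2): p₂ = (244 + 1×922/35) / 9 = 3154/105.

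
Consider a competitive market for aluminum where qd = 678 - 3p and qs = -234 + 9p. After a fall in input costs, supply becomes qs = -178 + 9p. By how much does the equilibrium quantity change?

Original equilibrium: p* = 76, q* = 450.
New equilibrium: 678 - 3p = -178 + 9p, so 856 = 12p and p' = 214/3; q' = 678 − 3(214/3) = 464.
Change in quantity: 464 − 450 = 14.

Δq = 14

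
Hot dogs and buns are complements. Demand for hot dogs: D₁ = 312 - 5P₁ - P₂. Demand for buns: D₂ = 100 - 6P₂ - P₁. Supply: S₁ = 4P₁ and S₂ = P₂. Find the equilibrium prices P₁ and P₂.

P₁ = 1042/31, P₂ = 294/31

Market 1: 312 - 5P₁ - P₂ = 4P₁ → 9P₁ + P₂ = 312.
Market 2: 7P₂ + P₁ = 100.
Eliminating P₂: 7×(1) − 1×(2) gives 62P₁ = 2084, so P₁ = 1042/31.
Back-substitute into (2): P₂ = (100 − 1×1042/31) / 7 = 294/31.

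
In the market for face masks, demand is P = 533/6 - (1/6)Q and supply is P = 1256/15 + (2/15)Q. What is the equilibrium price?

Set the two price expressions equal: 533/6 - (1/6)Q = 1256/15 + (2/15)Q.
5.1 = 0.3Q, so Q* = 17.
P* = 533/6 − (1/6)(17) = 86.

P* = 86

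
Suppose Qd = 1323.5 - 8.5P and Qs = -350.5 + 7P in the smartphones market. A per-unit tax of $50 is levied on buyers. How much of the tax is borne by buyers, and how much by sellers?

Buyers bear 700/31, sellers bear 850/31

Pre-tax equilibrium: P* = 108, Q* = 405.5.
Tax on buyers shifts demand to Qd = 1323.5 − 8.5(P + 50) = 898.5 - 8.5P.
898.5 - 8.5P = -350.5 + 7P gives seller price Ps = 2498/31; buyers pay Pb = 2498/31 + 50 = 4048/31.
New quantity: Q = 1323.5 − 8.5(4048/31) = 13241/62.
Buyer burden = 4048/31 − 108 = 700/31; seller burden = 108 − 2498/31 = 850/31.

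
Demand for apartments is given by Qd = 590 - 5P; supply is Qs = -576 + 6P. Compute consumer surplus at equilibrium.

Equilibrium: 590 - 5P = -576 + 6P gives P* = 106, Q* = 60.
Demand choke price (Qd = 0): P = 118.
CS = ½(118 − 106)(60) = 360.

Consumer surplus = 360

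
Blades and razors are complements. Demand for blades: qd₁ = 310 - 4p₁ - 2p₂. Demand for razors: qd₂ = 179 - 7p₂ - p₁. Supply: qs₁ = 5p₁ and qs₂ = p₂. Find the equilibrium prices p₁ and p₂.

Market 1: 310 - 4p₁ - 2p₂ = 5p₁ → 9p₁ + 2p₂ = 310.
Market 2: 8p₂ + p₁ = 179.
Eliminating p₂: 8×(1) − 2×(2) gives 70p₁ = 2122, so p₁ = 1061/35.
Back-substitute into (2): p₂ = (179 − 1×1061/35) / 8 = 1301/70.

p₁ = 1061/35, p₂ = 1301/70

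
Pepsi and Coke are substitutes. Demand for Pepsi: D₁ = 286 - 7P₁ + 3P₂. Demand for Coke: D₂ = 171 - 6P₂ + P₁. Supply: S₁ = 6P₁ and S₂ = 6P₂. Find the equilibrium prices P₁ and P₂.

Market 1: 286 - 7P₁ + 3P₂ = 6P₁ → 13P₁ - 3P₂ = 286.
Market 2: 12P₂ - P₁ = 171.
Eliminating P₂: 12×(1) + 3×(2) gives 153P₁ = 3945, so P₁ = 1315/51.
Back-substitute into (2): P₂ = (171 + 1×1315/51) / 12 = 2509/153.

P₁ = 1315/51, P₂ = 2509/153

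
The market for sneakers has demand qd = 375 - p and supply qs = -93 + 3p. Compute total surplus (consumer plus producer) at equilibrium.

Total surplus = 44376

Equilibrium: 375 - p = -93 + 3p gives p* = 117, q* = 258.
Demand choke price: p = 375; supply starts at p = 31.
CS = ½(375 − 117)(258) = 33282; PS = ½(117 − 31)(258) = 11094.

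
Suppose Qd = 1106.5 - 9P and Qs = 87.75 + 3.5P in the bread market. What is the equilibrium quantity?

Set Qd = Qs: 1106.5 - 9P = 87.75 + 3.5P.
1018.75 = 12.5P, so P* = 81.5.
Q* = 1106.5 − 9(81.5) = 373.

Q* = 373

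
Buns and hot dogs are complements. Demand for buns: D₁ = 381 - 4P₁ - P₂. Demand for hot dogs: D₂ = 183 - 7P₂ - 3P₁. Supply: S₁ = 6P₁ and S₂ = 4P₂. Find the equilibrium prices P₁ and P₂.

Market 1: 381 - 4P₁ - P₂ = 6P₁ → 10P₁ + P₂ = 381.
Market 2: 11P₂ + 3P₁ = 183.
Eliminating P₂: 11×(1) − 1×(2) gives 107P₁ = 4008, so P₁ = 4008/107.
Back-substitute into (2): P₂ = (183 − 3×4008/107) / 11 = 687/107.

P₁ = 4008/107, P₂ = 687/107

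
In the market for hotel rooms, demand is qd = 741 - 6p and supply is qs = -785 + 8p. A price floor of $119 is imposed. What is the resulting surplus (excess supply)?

Equilibrium price would be p* = 109, so the floor at 119 binds.
At p = 119: qd = 27, qs = 167.
Surplus = 167 − 27 = 140.

Surplus = 140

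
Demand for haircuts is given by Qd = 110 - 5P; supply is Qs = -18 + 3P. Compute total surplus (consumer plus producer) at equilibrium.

Total surplus = 240

Equilibrium: 110 - 5P = -18 + 3P gives P* = 16, Q* = 30.
Demand choke price: P = 22; supply starts at P = 6.
CS = ½(22 − 16)(30) = 90; PS = ½(16 − 6)(30) = 150.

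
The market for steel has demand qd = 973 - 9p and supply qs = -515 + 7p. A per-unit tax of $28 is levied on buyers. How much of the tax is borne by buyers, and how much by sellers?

Buyers bear $12.25, sellers bear $15.75

Pre-tax equilibrium: p* = 93, q* = 136.
Tax on buyers shifts demand to qd = 973 − 9(p + 28) = 721 - 9p.
721 - 9p = -515 + 7p gives seller price ps = 77.25; buyers pay pb = 77.25 + 28 = 105.25.
New quantity: q = 973 − 9(105.25) = 25.75.
Buyer burden = 105.25 − 93 = 12.25; seller burden = 93 − 77.25 = 15.75.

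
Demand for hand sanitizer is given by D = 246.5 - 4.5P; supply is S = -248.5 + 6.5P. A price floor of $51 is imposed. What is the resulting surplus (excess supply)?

Equilibrium price would be P* = 45, so the floor at 51 binds.
At P = 51: D = 17, S = 83.
Surplus = 83 − 17 = 66.

Surplus = 66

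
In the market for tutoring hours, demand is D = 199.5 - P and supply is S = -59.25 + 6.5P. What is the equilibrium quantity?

Q* = 165

Set D = S: 199.5 - P = -59.25 + 6.5P.
258.75 = 7.5P, so P* = 34.5.
Q* = 199.5 − 1(34.5) = 165.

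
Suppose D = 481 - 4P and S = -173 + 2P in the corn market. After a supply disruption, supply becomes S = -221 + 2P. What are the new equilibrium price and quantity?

P' = 117, Q' = 13

Original equilibrium: P* = 109, Q* = 45.
New equilibrium: 481 - 4P = -221 + 2P, so 702 = 6P and P' = 117; Q' = 481 − 4(117) = 13.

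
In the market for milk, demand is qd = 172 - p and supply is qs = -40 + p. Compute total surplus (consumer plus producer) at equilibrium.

Equilibrium: 172 - p = -40 + p gives p* = 106, q* = 66.
Demand choke price: p = 172; supply starts at p = 40.
CS = ½(172 − 106)(66) = 2178; PS = ½(106 − 40)(66) = 2178.

Total surplus = 4356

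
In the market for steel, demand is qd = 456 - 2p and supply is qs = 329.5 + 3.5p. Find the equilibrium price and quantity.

Set qd = qs: 456 - 2p = 329.5 + 3.5p.
126.5 = 5.5p, so p* = 23.
q* = 456 − 2(23) = 410.

p* = 23, q* = 410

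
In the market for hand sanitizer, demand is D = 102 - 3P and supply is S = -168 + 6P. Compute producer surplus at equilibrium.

Equilibrium: 102 - 3P = -168 + 6P gives P* = 30, Q* = 12.
Supply starts at P = 28 (where S = 0).
PS = ½(30 − 28)(12) = 12.

Producer surplus = 12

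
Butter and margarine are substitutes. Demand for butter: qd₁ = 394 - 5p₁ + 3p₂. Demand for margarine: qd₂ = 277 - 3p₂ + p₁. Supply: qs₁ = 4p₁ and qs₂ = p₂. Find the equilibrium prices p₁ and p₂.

p₁ = 2407/33, p₂ = 2887/33

Market 1: 394 - 5p₁ + 3p₂ = 4p₁ → 9p₁ - 3p₂ = 394.
Market 2: 4p₂ - p₁ = 277.
Eliminating p₂: 4×(1) + 3×(2) gives 33p₁ = 2407, so p₁ = 2407/33.
Back-substitute into (2): p₂ = (277 + 1×2407/33) / 4 = 2887/33.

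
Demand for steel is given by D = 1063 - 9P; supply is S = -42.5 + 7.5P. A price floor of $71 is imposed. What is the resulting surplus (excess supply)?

Equilibrium price would be P* = 67, so the floor at 71 binds.
At P = 71: D = 424, S = 490.
Surplus = 490 − 424 = 66.

Surplus = 66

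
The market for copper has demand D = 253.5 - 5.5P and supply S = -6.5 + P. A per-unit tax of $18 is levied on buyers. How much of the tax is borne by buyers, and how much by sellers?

Pre-tax equilibrium: P* = 40, Q* = 33.5.
Tax on buyers shifts demand to D = 253.5 − 5.5(P + 18) = 154.5 - 5.5P.
154.5 - 5.5P = -6.5 + P gives seller price Ps = 322/13; buyers pay Pb = 322/13 + 18 = 556/13.
New quantity: Q = 253.5 − 5.5(556/13) = 475/26.
Buyer burden = 556/13 − 40 = 36/13; seller burden = 40 − 322/13 = 198/13.

Buyers bear 36/13, sellers bear 198/13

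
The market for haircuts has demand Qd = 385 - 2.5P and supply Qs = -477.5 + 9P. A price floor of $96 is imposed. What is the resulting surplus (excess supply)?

Equilibrium price would be P* = 75, so the floor at 96 binds.
At P = 96: Qd = 145, Qs = 386.5.
Surplus = 386.5 − 145 = 241.5.

Surplus = 241.5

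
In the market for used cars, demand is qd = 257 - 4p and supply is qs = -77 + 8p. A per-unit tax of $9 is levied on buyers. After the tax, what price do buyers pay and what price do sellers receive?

Pre-tax equilibrium: p* = 167/6, q* = 437/3.
Tax on buyers shifts demand to qd = 257 − 4(p + 9) = 221 - 4p.
221 - 4p = -77 + 8p gives seller price ps = 149/6; buyers pay pb = 149/6 + 9 = 203/6.
New quantity: q = 257 − 4(203/6) = 365/3.

Buyers pay 203/6, sellers receive 149/6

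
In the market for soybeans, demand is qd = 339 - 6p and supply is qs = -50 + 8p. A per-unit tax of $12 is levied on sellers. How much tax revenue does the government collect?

Tax revenue = 11016/7

Pre-tax equilibrium: p* = 389/14, q* = 1206/7.
Tax on sellers shifts supply to qs = -50 + 8(p − 12) = -146 + 8p.
339 - 6p = -146 + 8p gives buyer price pb = 485/14; sellers receive ps = 485/14 − 12 = 317/14.
New quantity: q = 339 − 6(485/14) = 918/7.
Revenue = 12 × 918/7 = 11016/7.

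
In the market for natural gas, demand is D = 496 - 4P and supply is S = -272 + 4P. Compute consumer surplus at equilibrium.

Consumer surplus = 1568

Equilibrium: 496 - 4P = -272 + 4P gives P* = 96, Q* = 112.
Demand choke price (D = 0): P = 124.
CS = ½(124 − 96)(112) = 1568.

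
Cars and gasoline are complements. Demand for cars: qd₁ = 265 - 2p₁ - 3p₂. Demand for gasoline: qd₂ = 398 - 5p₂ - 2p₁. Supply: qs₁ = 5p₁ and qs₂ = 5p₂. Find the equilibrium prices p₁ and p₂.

Market 1: 265 - 2p₁ - 3p₂ = 5p₁ → 7p₁ + 3p₂ = 265.
Market 2: 10p₂ + 2p₁ = 398.
Eliminating p₂: 10×(1) − 3×(2) gives 64p₁ = 1456, so p₁ = 22.75.
Back-substitute into (2): p₂ = (398 − 2×22.75) / 10 = 35.25.

p₁ = 22.75, p₂ = 35.25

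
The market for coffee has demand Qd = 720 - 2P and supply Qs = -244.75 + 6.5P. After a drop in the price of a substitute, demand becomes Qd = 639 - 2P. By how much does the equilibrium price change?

ΔP = -162/17

Original equilibrium: P* = 113.5, Q* = 493.
New equilibrium: 639 - 2P = -244.75 + 6.5P, so 883.75 = 8.5P and P' = 3535/34; Q' = 639 − 2(3535/34) = 7328/17.
Change in price: 3535/34 − 113.5 = -162/17.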